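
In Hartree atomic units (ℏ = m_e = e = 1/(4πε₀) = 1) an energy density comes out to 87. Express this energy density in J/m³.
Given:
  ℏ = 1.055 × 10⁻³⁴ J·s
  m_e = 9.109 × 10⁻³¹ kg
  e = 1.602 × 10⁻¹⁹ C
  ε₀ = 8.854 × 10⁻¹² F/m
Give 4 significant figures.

One atomic unit of energy density: u_au = E_h/a₀³ = m_e⁴e¹⁰/((4πε₀)⁵ℏ⁸) = 2.929 × 10¹³ J/m³.
87 × 2.929 × 10¹³ J/m³ = 2.548 × 10¹⁵ J/m³

2.548 × 10¹⁵ J/m³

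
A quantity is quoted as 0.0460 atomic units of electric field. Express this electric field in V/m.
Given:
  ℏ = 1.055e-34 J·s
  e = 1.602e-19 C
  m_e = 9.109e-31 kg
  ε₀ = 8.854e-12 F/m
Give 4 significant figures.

2.360e10 V/m

One atomic unit of electric field: E_au = E_h/(e a₀) = m_e²e⁵/((4πε₀)³ℏ⁴) = 5.131e11 V/m.
0.0460 × 5.131e11 V/m = 2.360e10 V/m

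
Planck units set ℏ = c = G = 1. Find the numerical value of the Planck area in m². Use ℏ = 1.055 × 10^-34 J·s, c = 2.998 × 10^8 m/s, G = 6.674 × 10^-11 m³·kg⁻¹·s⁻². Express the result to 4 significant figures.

From ℏ = c = G = 1 the area scale is A_P = ℏG/c³.
  = 7.041 × 10^-45 / 2.695 × 10^25
  = 2.613 × 10^-70 m²

2.613 × 10^-70 m²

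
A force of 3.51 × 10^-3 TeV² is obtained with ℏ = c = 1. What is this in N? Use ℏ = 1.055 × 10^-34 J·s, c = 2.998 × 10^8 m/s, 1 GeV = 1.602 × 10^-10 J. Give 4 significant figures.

2.848 × 10^9 N

Force is [E]/[L] = [E]²/(ℏc); restore (ℏc)⁻¹.
1 GeV² → 1/(ℏc) × (1 GeV in J)² = 8.114 × 10^5 N.
Convert the energy scale: 3.51 × 10^-3 TeV² = 3.51 × 10^3 GeV².
Result: 3.51 × 10^3 × 8.114 × 10^5 = 2.848 × 10^9 N.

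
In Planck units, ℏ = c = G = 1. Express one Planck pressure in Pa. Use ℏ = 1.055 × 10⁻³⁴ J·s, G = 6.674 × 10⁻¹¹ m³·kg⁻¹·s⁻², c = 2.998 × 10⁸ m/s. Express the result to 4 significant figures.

From ℏ = c = G = 1 the pressure scale is p_P = c⁷/(ℏG²).
  = 2.177 × 10⁵⁹ / 4.699 × 10⁻⁵⁵
  = 4.632 × 10¹¹³ Pa

4.632 × 10¹¹³ Pa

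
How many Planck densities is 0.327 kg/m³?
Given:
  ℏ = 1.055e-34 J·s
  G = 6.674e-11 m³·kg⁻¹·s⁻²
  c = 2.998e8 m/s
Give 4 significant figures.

6.345e-98

Planck density: ρ_P = c⁵/(ℏG²) = 5.154e96 kg/m³.
0.327 / 5.154e96 = 6.345e-98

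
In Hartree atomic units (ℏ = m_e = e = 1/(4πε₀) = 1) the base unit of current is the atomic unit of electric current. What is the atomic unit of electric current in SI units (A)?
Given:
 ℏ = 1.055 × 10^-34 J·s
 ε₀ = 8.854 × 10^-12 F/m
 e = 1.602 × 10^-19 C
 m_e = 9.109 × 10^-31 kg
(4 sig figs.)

I_au = e E_h/ℏ = m_e e⁵/((4πε₀)²ℏ³)
E_h = 4.354 × 10^-18 J
e·E_h/ℏ = 6.612 × 10^-3 A

6.612 × 10^-3 A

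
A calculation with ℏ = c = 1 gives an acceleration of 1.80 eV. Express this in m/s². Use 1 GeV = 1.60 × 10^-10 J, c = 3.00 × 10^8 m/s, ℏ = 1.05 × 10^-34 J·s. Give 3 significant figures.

Acceleration is [L]/[T]² = c·[E]/ℏ.
1 GeV → c/ℏ × (1 GeV in J) = 4.57 × 10^32 m/s².
Convert the energy scale: 1.80 eV = 1.80 × 10^-9 GeV.
Result: 1.80 × 10^-9 × 4.57 × 10^32 = 8.23 × 10^23 m/s².

8.23 × 10^23 m/s²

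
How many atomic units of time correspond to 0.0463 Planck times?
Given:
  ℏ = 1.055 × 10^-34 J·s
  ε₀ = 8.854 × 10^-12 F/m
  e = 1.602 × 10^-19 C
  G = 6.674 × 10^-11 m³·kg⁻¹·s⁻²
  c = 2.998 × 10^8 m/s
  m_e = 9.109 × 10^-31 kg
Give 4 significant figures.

1.030 × 10^-28

Planck time: t_P = √(ℏG/c⁵) = 5.392 × 10^-44 s
atomic unit of time: τ_au = (4πε₀)²ℏ³/(m_e e⁴) = 2.423 × 10^-17 s
0.0463 × 5.392 × 10^-44 / 2.423 × 10^-17 = 1.030 × 10^-28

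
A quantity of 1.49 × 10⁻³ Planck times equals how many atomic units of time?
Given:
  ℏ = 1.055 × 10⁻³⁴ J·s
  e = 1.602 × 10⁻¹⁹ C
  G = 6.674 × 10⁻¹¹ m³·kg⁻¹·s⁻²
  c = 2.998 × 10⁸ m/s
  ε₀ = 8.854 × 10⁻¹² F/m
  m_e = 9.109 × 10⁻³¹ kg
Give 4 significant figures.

3.316 × 10⁻³⁰

Planck time: t_P = √(ℏG/c⁵) = 5.392 × 10⁻⁴⁴ s
atomic unit of time: τ_au = (4πε₀)²ℏ³/(m_e e⁴) = 2.423 × 10⁻¹⁷ s
1.49 × 10⁻³ × 5.392 × 10⁻⁴⁴ / 2.423 × 10⁻¹⁷ = 3.316 × 10⁻³⁰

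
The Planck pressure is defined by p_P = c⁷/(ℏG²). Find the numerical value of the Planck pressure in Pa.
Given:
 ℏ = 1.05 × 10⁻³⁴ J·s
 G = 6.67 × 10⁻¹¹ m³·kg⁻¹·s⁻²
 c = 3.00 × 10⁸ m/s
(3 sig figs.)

4.68 × 10¹¹³ Pa

p_P = c⁷/(ℏG²)
  = 2.19 × 10⁵⁹ / 4.67 × 10⁻⁵⁵
  = 4.68 × 10¹¹³ Pa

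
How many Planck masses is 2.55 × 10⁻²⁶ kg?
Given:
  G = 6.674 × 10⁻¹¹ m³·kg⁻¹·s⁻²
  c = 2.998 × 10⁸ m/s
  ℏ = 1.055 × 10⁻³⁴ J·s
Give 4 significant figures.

1.171 × 10⁻¹⁸

Planck mass: m_P = √(ℏc/G) = 2.177 × 10⁻⁸ kg.
2.55 × 10⁻²⁶ / 2.177 × 10⁻⁸ = 1.171 × 10⁻¹⁸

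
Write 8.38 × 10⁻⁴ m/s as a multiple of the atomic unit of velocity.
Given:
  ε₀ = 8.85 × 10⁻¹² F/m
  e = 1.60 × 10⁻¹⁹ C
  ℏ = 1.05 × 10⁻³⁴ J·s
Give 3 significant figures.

3.82 × 10⁻¹⁰

atomic unit of velocity: v_au = e²/(4πε₀ℏ) = 2.19 × 10⁶ m/s.
8.38 × 10⁻⁴ / 2.19 × 10⁶ = 3.82 × 10⁻¹⁰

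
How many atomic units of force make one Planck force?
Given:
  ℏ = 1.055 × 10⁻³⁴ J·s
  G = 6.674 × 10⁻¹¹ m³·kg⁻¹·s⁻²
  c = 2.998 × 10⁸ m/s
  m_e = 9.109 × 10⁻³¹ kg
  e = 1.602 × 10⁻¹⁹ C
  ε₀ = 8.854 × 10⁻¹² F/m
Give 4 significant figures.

1.473 × 10⁵¹

Planck force: F_P = c⁴/G = 1.210 × 10⁴⁴ N
atomic unit of force: F_au = E_h/a₀ = m_e²e⁶/((4πε₀)³ℏ⁴) = 8.220 × 10⁻⁸ N
ratio = 1.210 × 10⁴⁴ / 8.220 × 10⁻⁸ = 1.473 × 10⁵¹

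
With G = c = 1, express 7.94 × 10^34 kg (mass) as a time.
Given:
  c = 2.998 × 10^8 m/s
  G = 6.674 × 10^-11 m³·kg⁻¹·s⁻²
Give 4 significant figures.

Mass → time via G/c³.
7.94 × 10^34 kg × (G/c³) = 0.1967 s

0.1967 s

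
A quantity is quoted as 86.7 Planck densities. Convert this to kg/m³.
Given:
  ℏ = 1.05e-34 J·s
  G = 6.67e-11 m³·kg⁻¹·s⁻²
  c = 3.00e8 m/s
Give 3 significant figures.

One Planck density: ρ_P = c⁵/(ℏG²) = 5.20e96 kg/m³.
86.7 × 5.20e96 kg/m³ = 4.51e98 kg/m³

4.51e98 kg/m³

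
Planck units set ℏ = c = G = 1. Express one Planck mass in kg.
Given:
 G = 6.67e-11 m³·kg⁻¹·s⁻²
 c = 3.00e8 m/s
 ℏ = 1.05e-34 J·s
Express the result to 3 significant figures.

2.17e-8 kg

The unique combination of the constants set to 1 with dimensions of mass is m_P = √(ℏc/G).
  = √(4.72e-16)
  = 2.17e-8 kg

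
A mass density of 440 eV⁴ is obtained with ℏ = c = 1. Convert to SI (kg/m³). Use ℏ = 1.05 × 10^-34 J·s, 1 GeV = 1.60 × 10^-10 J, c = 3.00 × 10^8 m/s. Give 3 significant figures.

1.03 × 10^-13 kg/m³

Mass density is [E]/(c²[L]³) = [E]⁴/(ℏ³c⁵).
1 GeV⁴ → 1/(ℏ³c⁵) × (1 GeV in J)⁴ = 2.33 × 10^20 kg/m³.
Convert the energy scale: 440 eV⁴ = 4.40 × 10^-34 GeV⁴.
Result: 4.40 × 10^-34 × 2.33 × 10^20 = 1.03 × 10^-13 kg/m³.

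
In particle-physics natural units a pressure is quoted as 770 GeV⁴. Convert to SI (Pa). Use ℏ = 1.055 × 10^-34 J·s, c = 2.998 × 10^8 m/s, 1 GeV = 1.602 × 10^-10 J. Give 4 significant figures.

1.603 × 10^40 Pa

Pressure is [E]/[L]³ = [E]⁴/(ℏc)³.
1 GeV⁴ → 1/(ℏc)³ × (1 GeV in J)⁴ = 2.082 × 10^37 Pa.
Result: 770 × 2.082 × 10^37 = 1.603 × 10^40 Pa.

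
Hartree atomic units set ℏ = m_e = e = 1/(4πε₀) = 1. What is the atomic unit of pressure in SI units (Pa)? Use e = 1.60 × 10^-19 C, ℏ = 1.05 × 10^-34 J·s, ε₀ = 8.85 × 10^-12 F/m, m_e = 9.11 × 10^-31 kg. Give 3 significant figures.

3.01 × 10^13 Pa

The unique combination of the constants set to 1 with dimensions of pressure is P_au = E_h/a₀³ = m_e⁴e¹⁰/((4πε₀)⁵ℏ⁸).
E_h = 4.38 × 10^-18 J
a₀ = 5.26 × 10^-11 m
E_h/a₀³ = 3.01 × 10^13 Pa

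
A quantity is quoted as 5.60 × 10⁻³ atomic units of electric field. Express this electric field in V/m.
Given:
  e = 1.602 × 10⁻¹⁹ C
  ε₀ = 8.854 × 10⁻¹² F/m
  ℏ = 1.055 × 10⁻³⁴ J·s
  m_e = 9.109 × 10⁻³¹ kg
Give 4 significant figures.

One atomic unit of electric field: E_au = E_h/(e a₀) = m_e²e⁵/((4πε₀)³ℏ⁴) = 5.131 × 10¹¹ V/m.
5.60 × 10⁻³ × 5.131 × 10¹¹ V/m = 2.873 × 10⁹ V/m

2.873 × 10⁹ V/m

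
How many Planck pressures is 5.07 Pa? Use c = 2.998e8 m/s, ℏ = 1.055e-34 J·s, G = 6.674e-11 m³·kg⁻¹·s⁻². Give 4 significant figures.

1.094e-113

Planck pressure: p_P = c⁷/(ℏG²) = 4.632e113 Pa.
5.07 / 4.632e113 = 1.094e-113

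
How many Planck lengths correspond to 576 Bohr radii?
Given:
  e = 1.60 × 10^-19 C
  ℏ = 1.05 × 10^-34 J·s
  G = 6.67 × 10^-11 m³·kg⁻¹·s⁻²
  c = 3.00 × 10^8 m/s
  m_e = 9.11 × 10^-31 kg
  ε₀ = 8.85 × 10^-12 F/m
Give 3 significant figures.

Bohr radius: a₀ = 4πε₀ℏ²/(m_e e²) = 5.26 × 10^-11 m
Planck length: ℓ_P = √(ℏG/c³) = 1.61 × 10^-35 m
576 × 5.26 × 10^-11 / 1.61 × 10^-35 = 1.88 × 10^27

1.88 × 10^27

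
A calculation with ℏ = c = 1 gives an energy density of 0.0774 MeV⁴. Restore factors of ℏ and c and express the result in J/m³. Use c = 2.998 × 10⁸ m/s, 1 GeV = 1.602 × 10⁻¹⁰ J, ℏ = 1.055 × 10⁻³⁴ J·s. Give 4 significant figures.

[E]/[L]³ = [E]⁴/(ℏc)³; restore (ℏc)⁻³.
1 GeV⁴ → 1/(ℏc)³ × (1 GeV in J)⁴ = 2.082 × 10³⁷ J/m³.
Convert the energy scale: 0.0774 MeV⁴ = 7.74 × 10⁻¹⁴ GeV⁴.
Result: 7.74 × 10⁻¹⁴ × 2.082 × 10³⁷ = 1.611 × 10²⁴ J/m³.

1.611 × 10²⁴ J/m³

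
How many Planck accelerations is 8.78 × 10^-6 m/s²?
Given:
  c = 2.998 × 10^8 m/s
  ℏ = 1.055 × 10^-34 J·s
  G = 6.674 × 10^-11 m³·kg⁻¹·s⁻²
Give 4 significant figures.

Planck acceleration: a_P = √(c⁷/(ℏG)) = 5.560 × 10^51 m/s².
8.78 × 10^-6 / 5.560 × 10^51 = 1.579 × 10^-57

1.579 × 10^-57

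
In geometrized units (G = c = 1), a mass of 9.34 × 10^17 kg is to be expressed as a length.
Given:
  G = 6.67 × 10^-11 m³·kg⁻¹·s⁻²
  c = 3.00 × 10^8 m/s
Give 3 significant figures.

In G = c = 1 units mass has dimensions of length; the conversion factor is G/c².
9.34 × 10^17 kg × (G/c²) = 6.92 × 10^-10 m

6.92 × 10^-10 m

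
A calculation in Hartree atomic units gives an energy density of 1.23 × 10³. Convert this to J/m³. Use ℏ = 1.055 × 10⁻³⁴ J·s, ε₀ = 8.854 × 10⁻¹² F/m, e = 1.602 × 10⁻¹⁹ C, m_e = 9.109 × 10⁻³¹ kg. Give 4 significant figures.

One atomic unit of energy density: u_au = E_h/a₀³ = m_e⁴e¹⁰/((4πε₀)⁵ℏ⁸) = 2.929 × 10¹³ J/m³.
1.23 × 10³ × 2.929 × 10¹³ J/m³ = 3.603 × 10¹⁶ J/m³

3.603 × 10¹⁶ J/m³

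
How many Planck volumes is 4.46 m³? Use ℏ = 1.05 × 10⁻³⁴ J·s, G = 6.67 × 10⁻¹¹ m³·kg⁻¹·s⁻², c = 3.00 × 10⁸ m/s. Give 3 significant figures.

Planck volume: V_P = (ℏG/c³)^(3/2) = 4.18 × 10⁻¹⁰⁵ m³.
4.46 / 4.18 × 10⁻¹⁰⁵ = 1.07 × 10¹⁰⁵

1.07 × 10¹⁰⁵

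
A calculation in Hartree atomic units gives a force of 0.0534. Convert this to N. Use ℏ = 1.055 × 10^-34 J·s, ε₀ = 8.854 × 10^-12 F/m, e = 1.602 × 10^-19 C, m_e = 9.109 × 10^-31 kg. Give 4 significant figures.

4.389 × 10^-9 N

One atomic unit of force: F_au = E_h/a₀ = m_e²e⁶/((4πε₀)³ℏ⁴) = 8.220 × 10^-8 N.
0.0534 × 8.220 × 10^-8 N = 4.389 × 10^-9 N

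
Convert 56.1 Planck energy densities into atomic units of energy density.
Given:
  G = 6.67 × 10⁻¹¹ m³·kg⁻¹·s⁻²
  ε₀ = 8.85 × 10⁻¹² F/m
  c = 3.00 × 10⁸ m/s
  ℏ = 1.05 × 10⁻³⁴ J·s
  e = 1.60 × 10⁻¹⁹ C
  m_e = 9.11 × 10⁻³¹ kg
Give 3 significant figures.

Planck energy density: u_P = c⁷/(ℏG²) = 4.68 × 10¹¹³ J/m³
atomic unit of energy density: u_au = E_h/a₀³ = m_e⁴e¹⁰/((4πε₀)⁵ℏ⁸) = 3.01 × 10¹³ J/m³
56.1 × 4.68 × 10¹¹³ / 3.01 × 10¹³ = 8.72 × 10¹⁰¹

8.72 × 10¹⁰¹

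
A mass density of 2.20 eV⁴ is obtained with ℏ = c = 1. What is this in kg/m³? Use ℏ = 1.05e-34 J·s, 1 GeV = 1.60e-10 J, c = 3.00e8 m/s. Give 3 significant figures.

5.13e-16 kg/m³

Mass density is [E]/(c²[L]³) = [E]⁴/(ℏ³c⁵).
1 GeV⁴ → 1/(ℏ³c⁵) × (1 GeV in J)⁴ = 2.33e20 kg/m³.
Convert the energy scale: 2.20 eV⁴ = 2.20e-36 GeV⁴.
Result: 2.20e-36 × 2.33e20 = 5.13e-16 kg/m³.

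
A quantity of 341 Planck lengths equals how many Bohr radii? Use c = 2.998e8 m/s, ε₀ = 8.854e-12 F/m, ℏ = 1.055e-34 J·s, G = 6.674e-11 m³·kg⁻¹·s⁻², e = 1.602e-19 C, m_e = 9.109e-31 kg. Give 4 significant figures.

1.041e-22

Planck length: ℓ_P = √(ℏG/c³) = 1.616e-35 m
Bohr radius: a₀ = 4πε₀ℏ²/(m_e e²) = 5.297e-11 m
341 × 1.616e-35 / 5.297e-11 = 1.041e-22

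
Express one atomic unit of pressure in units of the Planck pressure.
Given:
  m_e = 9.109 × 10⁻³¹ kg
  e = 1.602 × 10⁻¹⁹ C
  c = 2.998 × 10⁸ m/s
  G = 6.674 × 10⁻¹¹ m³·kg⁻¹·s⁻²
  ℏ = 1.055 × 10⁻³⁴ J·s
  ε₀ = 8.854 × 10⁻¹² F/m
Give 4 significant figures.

atomic unit of pressure: P_au = E_h/a₀³ = m_e⁴e¹⁰/((4πε₀)⁵ℏ⁸) = 2.929 × 10¹³ Pa
Planck pressure: p_P = c⁷/(ℏG²) = 4.632 × 10¹¹³ Pa
ratio = 2.929 × 10¹³ / 4.632 × 10¹¹³ = 6.323 × 10⁻¹⁰¹

6.323 × 10⁻¹⁰¹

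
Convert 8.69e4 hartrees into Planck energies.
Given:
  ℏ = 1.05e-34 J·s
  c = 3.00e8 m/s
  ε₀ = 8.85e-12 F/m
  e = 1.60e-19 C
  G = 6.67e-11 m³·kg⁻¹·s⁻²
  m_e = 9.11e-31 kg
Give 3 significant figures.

hartree: E_h = m_e e⁴/(4πε₀ℏ)² = 4.38e-18 J
Planck energy: E_P = √(ℏc⁵/G) = 1.96e9 J
8.69e4 × 4.38e-18 / 1.96e9 = 1.95e-22

1.95e-22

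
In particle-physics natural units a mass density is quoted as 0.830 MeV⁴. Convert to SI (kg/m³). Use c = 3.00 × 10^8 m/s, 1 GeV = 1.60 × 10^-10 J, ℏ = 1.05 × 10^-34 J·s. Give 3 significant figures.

Mass density is [E]/(c²[L]³) = [E]⁴/(ℏ³c⁵).
1 GeV⁴ → 1/(ℏ³c⁵) × (1 GeV in J)⁴ = 2.33 × 10^20 kg/m³.
Convert the energy scale: 0.830 MeV⁴ = 8.30 × 10^-13 GeV⁴.
Result: 8.30 × 10^-13 × 2.33 × 10^20 = 1.93 × 10^8 kg/m³.

1.93 × 10^8 kg/m³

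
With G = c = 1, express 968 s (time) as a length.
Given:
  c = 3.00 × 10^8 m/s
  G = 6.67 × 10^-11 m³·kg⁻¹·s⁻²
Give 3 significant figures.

Time → length via c.
968 s × (c) = 2.90 × 10^11 m

2.90 × 10^11 m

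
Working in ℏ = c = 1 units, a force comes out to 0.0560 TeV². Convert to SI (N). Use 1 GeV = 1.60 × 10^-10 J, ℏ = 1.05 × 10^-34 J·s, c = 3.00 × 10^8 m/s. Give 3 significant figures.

4.55 × 10^10 N

Force is [E]/[L] = [E]²/(ℏc); restore (ℏc)⁻¹.
1 GeV² → 1/(ℏc) × (1 GeV in J)² = 8.13 × 10^5 N.
Convert the energy scale: 0.0560 TeV² = 5.60 × 10^4 GeV².
Result: 5.60 × 10^4 × 8.13 × 10^5 = 4.55 × 10^10 N.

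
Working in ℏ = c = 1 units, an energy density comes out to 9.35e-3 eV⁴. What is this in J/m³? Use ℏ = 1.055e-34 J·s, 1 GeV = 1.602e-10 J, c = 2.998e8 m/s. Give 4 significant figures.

0.1946 J/m³

[E]/[L]³ = [E]⁴/(ℏc)³; restore (ℏc)⁻³.
1 GeV⁴ → 1/(ℏc)³ × (1 GeV in J)⁴ = 2.082e37 J/m³.
Convert the energy scale: 9.35e-3 eV⁴ = 9.35e-39 GeV⁴.
Result: 9.35e-39 × 2.082e37 = 0.1946 J/m³.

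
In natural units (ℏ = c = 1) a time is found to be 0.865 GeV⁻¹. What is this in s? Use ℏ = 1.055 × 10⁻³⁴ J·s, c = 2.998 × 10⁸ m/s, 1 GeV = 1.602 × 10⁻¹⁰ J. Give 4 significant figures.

A time is [E]⁻¹ in ℏ=c=1; restore one factor of ℏ.
1 GeV⁻¹ → ℏ × (1 GeV in J)⁻¹ = 6.586 × 10⁻²⁵ s.
Result: 0.865 × 6.586 × 10⁻²⁵ = 5.696 × 10⁻²⁵ s.

5.696 × 10⁻²⁵ s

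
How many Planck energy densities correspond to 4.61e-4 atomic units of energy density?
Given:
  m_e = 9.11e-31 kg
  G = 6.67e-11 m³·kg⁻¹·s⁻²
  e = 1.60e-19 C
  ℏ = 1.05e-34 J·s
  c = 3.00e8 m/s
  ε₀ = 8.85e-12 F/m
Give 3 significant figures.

atomic unit of energy density: u_au = E_h/a₀³ = m_e⁴e¹⁰/((4πε₀)⁵ℏ⁸) = 3.01e13 J/m³
Planck energy density: u_P = c⁷/(ℏG²) = 4.68e113 J/m³
4.61e-4 × 3.01e13 / 4.68e113 = 2.97e-104

2.97e-104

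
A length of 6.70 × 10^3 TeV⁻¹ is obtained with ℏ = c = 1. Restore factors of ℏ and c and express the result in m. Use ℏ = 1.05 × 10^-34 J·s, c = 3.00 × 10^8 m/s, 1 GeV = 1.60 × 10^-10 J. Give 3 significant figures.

A length is [E]⁻¹ in ℏ=c=1; restore one factor of ℏc.
1 GeV⁻¹ → ℏc × (1 GeV in J)⁻¹ = 1.97 × 10^-16 m.
Convert the energy scale: 6.70 × 10^3 TeV⁻¹ = 6.70 GeV⁻¹.
Result: 6.70 × 1.97 × 10^-16 = 1.32 × 10^-15 m.

1.32 × 10^-15 m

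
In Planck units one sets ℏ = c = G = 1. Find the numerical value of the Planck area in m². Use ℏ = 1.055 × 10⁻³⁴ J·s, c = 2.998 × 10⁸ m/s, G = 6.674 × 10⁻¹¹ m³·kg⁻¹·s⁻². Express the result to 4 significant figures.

2.613 × 10⁻⁷⁰ m²

A_P = ℏG/c³
  = 7.041 × 10⁻⁴⁵ / 2.695 × 10²⁵
  = 2.613 × 10⁻⁷⁰ m²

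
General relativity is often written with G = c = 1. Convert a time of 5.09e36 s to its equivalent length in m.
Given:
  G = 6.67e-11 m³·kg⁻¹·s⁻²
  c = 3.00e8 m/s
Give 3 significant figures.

1.53e45 m

Time → length via c.
5.09e36 s × (c) = 1.53e45 m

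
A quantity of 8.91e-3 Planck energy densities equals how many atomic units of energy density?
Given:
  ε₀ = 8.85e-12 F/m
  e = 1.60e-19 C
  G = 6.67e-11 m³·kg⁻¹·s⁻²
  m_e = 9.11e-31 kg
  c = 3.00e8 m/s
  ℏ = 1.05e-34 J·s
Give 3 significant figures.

1.38e98

Planck energy density: u_P = c⁷/(ℏG²) = 4.68e113 J/m³
atomic unit of energy density: u_au = E_h/a₀³ = m_e⁴e¹⁰/((4πε₀)⁵ℏ⁸) = 3.01e13 J/m³
8.91e-3 × 4.68e113 / 3.01e13 = 1.38e98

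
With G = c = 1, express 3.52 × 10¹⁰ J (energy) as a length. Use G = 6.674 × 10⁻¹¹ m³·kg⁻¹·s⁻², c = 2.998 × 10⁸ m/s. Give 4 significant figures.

Energy → length via G/c⁴.
3.52 × 10¹⁰ J × (G/c⁴) = 2.908 × 10⁻³⁴ m

2.908 × 10⁻³⁴ m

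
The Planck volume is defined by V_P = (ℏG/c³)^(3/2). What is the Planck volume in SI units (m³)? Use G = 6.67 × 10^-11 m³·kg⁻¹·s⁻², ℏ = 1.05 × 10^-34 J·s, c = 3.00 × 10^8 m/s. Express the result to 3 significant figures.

4.18 × 10^-105 m³

V_P = (ℏG/c³)^(3/2)
  = √(1.75 × 10^-209)
  = 4.18 × 10^-105 m³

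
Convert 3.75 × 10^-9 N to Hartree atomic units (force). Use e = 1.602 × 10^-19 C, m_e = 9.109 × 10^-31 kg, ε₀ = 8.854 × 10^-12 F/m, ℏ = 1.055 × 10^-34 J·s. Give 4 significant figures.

0.04562

atomic unit of force: F_au = E_h/a₀ = m_e²e⁶/((4πε₀)³ℏ⁴) = 8.220 × 10^-8 N.
3.75 × 10^-9 / 8.220 × 10^-8 = 0.04562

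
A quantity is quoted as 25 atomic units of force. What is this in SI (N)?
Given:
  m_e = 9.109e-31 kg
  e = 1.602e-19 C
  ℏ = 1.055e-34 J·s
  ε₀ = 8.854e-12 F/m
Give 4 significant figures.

One atomic unit of force: F_au = E_h/a₀ = m_e²e⁶/((4πε₀)³ℏ⁴) = 8.220e-8 N.
25 × 8.220e-8 N = 2.055e-6 N

2.055e-6 N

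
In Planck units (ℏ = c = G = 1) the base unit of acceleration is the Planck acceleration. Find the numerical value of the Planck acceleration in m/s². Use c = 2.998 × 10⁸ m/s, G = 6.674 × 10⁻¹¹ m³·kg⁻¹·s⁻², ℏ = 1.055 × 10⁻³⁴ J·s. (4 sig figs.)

5.560 × 10⁵¹ m/s²

a_P = √(c⁷/(ℏG))
  = √(3.092 × 10¹⁰³)
  = 5.560 × 10⁵¹ m/s²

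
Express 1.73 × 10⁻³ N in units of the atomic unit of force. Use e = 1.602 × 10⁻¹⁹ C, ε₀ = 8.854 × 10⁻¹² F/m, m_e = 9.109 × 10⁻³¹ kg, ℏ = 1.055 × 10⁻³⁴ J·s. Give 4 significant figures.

2.105 × 10⁴

atomic unit of force: F_au = E_h/a₀ = m_e²e⁶/((4πε₀)³ℏ⁴) = 8.220 × 10⁻⁸ N.
1.73 × 10⁻³ / 8.220 × 10⁻⁸ = 2.105 × 10⁴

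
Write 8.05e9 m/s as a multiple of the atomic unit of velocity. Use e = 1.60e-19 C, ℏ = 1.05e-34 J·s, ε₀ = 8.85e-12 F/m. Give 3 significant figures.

atomic unit of velocity: v_au = e²/(4πε₀ℏ) = 2.19e6 m/s.
8.05e9 / 2.19e6 = 3.67e3

3.67e3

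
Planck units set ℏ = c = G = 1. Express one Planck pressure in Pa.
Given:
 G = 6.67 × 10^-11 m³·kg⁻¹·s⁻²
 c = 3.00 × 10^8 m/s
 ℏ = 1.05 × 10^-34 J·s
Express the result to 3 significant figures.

From ℏ = c = G = 1 the pressure scale is p_P = c⁷/(ℏG²).
  = 2.19 × 10^59 / 4.67 × 10^-55
  = 4.68 × 10^113 Pa

4.68 × 10^113 Pa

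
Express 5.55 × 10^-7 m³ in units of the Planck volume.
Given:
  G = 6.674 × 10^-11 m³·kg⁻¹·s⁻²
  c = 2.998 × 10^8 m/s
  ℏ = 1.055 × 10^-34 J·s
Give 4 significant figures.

Planck volume: V_P = (ℏG/c³)^(3/2) = 4.224 × 10^-105 m³.
5.55 × 10^-7 / 4.224 × 10^-105 = 1.314 × 10^98

1.314 × 10^98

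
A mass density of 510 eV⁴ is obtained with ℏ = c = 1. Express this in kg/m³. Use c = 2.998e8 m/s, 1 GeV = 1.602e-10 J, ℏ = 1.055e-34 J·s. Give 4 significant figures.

Mass density is [E]/(c²[L]³) = [E]⁴/(ℏ³c⁵).
1 GeV⁴ → 1/(ℏ³c⁵) × (1 GeV in J)⁴ = 2.316e20 kg/m³.
Convert the energy scale: 510 eV⁴ = 5.10e-34 GeV⁴.
Result: 5.10e-34 × 2.316e20 = 1.181e-13 kg/m³.

1.181e-13 kg/m³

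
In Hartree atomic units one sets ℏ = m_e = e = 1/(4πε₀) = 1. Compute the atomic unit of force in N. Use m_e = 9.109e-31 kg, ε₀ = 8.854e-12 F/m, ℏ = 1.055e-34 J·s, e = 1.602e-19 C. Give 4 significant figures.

8.220e-8 N

F_au = E_h/a₀ = m_e²e⁶/((4πε₀)³ℏ⁴)
E_h = 4.354e-18 J
a₀ = 5.297e-11 m
E_h/a₀ = 8.220e-8 N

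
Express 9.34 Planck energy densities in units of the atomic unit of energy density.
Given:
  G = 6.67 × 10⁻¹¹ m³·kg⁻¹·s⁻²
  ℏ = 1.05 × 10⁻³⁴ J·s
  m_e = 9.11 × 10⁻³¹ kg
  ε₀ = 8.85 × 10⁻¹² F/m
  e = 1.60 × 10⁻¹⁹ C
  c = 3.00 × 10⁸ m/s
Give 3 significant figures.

Planck energy density: u_P = c⁷/(ℏG²) = 4.68 × 10¹¹³ J/m³
atomic unit of energy density: u_au = E_h/a₀³ = m_e⁴e¹⁰/((4πε₀)⁵ℏ⁸) = 3.01 × 10¹³ J/m³
9.34 × 4.68 × 10¹¹³ / 3.01 × 10¹³ = 1.45 × 10¹⁰¹

1.45 × 10¹⁰¹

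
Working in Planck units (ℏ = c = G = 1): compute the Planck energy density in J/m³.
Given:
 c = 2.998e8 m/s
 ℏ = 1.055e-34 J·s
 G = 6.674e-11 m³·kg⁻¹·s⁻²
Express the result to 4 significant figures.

4.632e113 J/m³

The unique combination of the constants set to 1 with dimensions of energy density is u_P = c⁷/(ℏG²).
  = 2.177e59 / 4.699e-55
  = 4.632e113 J/m³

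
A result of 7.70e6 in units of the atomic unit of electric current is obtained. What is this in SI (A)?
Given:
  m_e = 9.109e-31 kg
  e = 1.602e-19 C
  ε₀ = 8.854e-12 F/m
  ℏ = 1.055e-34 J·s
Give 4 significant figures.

One atomic unit of electric current: I_au = e E_h/ℏ = m_e e⁵/((4πε₀)²ℏ³) = 6.612e-3 A.
7.70e6 × 6.612e-3 A = 5.091e4 A

5.091e4 A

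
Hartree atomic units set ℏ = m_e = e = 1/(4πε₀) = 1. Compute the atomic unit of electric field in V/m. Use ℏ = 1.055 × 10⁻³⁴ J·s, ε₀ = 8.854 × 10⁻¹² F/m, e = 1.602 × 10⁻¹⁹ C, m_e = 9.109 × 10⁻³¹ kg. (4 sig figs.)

5.131 × 10¹¹ V/m

The unique combination of the constants set to 1 with dimensions of electric field is E_au = E_h/(e a₀) = m_e²e⁵/((4πε₀)³ℏ⁴).
E_h = 4.354 × 10⁻¹⁸ J
a₀ = 5.297 × 10⁻¹¹ m
E_h/(e·a₀) = 5.131 × 10¹¹ V/m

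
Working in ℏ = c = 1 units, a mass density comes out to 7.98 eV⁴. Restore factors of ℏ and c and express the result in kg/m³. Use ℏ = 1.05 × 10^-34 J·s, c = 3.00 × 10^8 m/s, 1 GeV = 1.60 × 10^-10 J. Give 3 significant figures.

1.86 × 10^-15 kg/m³

Mass density is [E]/(c²[L]³) = [E]⁴/(ℏ³c⁵).
1 GeV⁴ → 1/(ℏ³c⁵) × (1 GeV in J)⁴ = 2.33 × 10^20 kg/m³.
Convert the energy scale: 7.98 eV⁴ = 7.98 × 10^-36 GeV⁴.
Result: 7.98 × 10^-36 × 2.33 × 10^20 = 1.86 × 10^-15 kg/m³.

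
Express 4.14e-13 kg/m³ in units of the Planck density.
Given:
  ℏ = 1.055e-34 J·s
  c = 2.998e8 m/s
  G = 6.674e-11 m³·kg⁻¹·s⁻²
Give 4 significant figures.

8.033e-110

Planck density: ρ_P = c⁵/(ℏG²) = 5.154e96 kg/m³.
4.14e-13 / 5.154e96 = 8.033e-110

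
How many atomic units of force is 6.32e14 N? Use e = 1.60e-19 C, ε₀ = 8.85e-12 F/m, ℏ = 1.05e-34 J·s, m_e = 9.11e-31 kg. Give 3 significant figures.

atomic unit of force: F_au = E_h/a₀ = m_e²e⁶/((4πε₀)³ℏ⁴) = 8.33e-8 N.
6.32e14 / 8.33e-8 = 7.59e21

7.59e21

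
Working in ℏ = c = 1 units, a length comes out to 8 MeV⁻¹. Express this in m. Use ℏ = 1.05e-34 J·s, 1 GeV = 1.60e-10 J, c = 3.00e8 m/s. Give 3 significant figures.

1.58e-12 m

A length is [E]⁻¹ in ℏ=c=1; restore one factor of ℏc.
1 GeV⁻¹ → ℏc × (1 GeV in J)⁻¹ = 1.97e-16 m.
Convert the energy scale: 8 MeV⁻¹ = 8.00e3 GeV⁻¹.
Result: 8.00e3 × 1.97e-16 = 1.58e-12 m.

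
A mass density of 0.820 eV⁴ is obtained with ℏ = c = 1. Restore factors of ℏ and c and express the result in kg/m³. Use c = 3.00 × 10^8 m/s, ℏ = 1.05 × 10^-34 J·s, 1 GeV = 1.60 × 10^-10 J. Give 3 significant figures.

1.91 × 10^-16 kg/m³

Mass density is [E]/(c²[L]³) = [E]⁴/(ℏ³c⁵).
1 GeV⁴ → 1/(ℏ³c⁵) × (1 GeV in J)⁴ = 2.33 × 10^20 kg/m³.
Convert the energy scale: 0.820 eV⁴ = 8.20 × 10^-37 GeV⁴.
Result: 8.20 × 10^-37 × 2.33 × 10^20 = 1.91 × 10^-16 kg/m³.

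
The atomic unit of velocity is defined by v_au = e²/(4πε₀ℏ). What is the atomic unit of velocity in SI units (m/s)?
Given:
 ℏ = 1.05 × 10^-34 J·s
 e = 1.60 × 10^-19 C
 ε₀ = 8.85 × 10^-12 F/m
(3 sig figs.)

2.19 × 10^6 m/s

v_au = e²/(4πε₀ℏ)
  = 2.56 × 10^-38 / 1.17 × 10^-44
  = 2.19 × 10^6 m/s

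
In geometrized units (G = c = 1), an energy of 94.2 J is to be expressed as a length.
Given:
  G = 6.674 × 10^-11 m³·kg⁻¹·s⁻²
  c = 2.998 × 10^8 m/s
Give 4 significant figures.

Energy → length via G/c⁴.
94.2 J × (G/c⁴) = 7.782 × 10^-43 m

7.782 × 10^-43 m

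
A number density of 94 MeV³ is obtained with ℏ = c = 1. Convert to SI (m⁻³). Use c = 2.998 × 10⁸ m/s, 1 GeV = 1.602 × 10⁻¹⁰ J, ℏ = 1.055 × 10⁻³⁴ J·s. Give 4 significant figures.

1.221 × 10⁴⁰ m⁻³

Number density is [L]⁻³ = [E]³/(ℏc)³.
1 GeV³ → 1/(ℏc)³ × (1 GeV in J)³ = 1.299 × 10⁴⁷ m⁻³.
Convert the energy scale: 94 MeV³ = 9.40 × 10⁻⁸ GeV³.
Result: 9.40 × 10⁻⁸ × 1.299 × 10⁴⁷ = 1.221 × 10⁴⁰ m⁻³.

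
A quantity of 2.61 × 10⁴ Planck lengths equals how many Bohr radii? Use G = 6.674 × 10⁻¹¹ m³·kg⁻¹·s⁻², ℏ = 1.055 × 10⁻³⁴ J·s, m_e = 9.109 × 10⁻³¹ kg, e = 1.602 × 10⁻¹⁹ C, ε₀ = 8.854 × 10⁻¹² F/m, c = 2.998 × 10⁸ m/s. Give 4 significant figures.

Planck length: ℓ_P = √(ℏG/c³) = 1.616 × 10⁻³⁵ m
Bohr radius: a₀ = 4πε₀ℏ²/(m_e e²) = 5.297 × 10⁻¹¹ m
2.61 × 10⁴ × 1.616 × 10⁻³⁵ / 5.297 × 10⁻¹¹ = 7.964 × 10⁻²¹

7.964 × 10⁻²¹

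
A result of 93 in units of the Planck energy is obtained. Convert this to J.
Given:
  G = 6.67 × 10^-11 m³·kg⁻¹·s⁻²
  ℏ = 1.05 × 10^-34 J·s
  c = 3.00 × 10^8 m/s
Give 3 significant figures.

One Planck energy: E_P = √(ℏc⁵/G) = 1.96 × 10^9 J.
93 × 1.96 × 10^9 J = 1.82 × 10^11 J

1.82 × 10^11 J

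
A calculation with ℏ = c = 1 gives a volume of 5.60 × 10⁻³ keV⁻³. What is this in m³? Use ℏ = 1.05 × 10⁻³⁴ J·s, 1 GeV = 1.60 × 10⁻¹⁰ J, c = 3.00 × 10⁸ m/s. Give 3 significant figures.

4.27 × 10⁻³² m³

Volume is [L]³ = [E]⁻³·(ℏc)³.
1 GeV⁻³ → (ℏc)³ × (1 GeV in J)⁻³ = 7.63 × 10⁻⁴⁸ m³.
Convert the energy scale: 5.60 × 10⁻³ keV⁻³ = 5.60 × 10¹⁵ GeV⁻³.
Result: 5.60 × 10¹⁵ × 7.63 × 10⁻⁴⁸ = 4.27 × 10⁻³² m³.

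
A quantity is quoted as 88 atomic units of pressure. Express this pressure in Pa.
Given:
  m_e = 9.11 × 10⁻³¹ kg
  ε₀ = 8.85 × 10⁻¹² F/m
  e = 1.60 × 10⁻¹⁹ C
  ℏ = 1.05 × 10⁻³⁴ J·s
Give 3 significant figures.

One atomic unit of pressure: P_au = E_h/a₀³ = m_e⁴e¹⁰/((4πε₀)⁵ℏ⁸) = 3.01 × 10¹³ Pa.
88 × 3.01 × 10¹³ Pa = 2.65 × 10¹⁵ Pa

2.65 × 10¹⁵ Pa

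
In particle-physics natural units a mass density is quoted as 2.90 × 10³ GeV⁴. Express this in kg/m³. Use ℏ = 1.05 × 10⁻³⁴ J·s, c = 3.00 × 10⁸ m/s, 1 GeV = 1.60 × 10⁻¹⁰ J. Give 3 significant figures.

6.76 × 10²³ kg/m³

Mass density is [E]/(c²[L]³) = [E]⁴/(ℏ³c⁵).
1 GeV⁴ → 1/(ℏ³c⁵) × (1 GeV in J)⁴ = 2.33 × 10²⁰ kg/m³.
Result: 2.90 × 10³ × 2.33 × 10²⁰ = 6.76 × 10²³ kg/m³.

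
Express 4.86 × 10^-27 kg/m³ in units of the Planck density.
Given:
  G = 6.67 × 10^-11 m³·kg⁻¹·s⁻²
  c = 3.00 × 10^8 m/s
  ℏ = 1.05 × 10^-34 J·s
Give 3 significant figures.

9.34 × 10^-124

Planck density: ρ_P = c⁵/(ℏG²) = 5.20 × 10^96 kg/m³.
4.86 × 10^-27 / 5.20 × 10^96 = 9.34 × 10^-124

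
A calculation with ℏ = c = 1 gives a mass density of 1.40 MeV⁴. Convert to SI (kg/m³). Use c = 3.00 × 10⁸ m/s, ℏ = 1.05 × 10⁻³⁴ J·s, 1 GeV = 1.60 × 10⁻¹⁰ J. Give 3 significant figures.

3.26 × 10⁸ kg/m³

Mass density is [E]/(c²[L]³) = [E]⁴/(ℏ³c⁵).
1 GeV⁴ → 1/(ℏ³c⁵) × (1 GeV in J)⁴ = 2.33 × 10²⁰ kg/m³.
Convert the energy scale: 1.40 MeV⁴ = 1.40 × 10⁻¹² GeV⁴.
Result: 1.40 × 10⁻¹² × 2.33 × 10²⁰ = 3.26 × 10⁸ kg/m³.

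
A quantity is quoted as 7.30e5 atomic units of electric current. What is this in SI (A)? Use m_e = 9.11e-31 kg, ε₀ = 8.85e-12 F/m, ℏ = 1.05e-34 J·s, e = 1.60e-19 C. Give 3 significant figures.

4.87e3 A

One atomic unit of electric current: I_au = e E_h/ℏ = m_e e⁵/((4πε₀)²ℏ³) = 6.67e-3 A.
7.30e5 × 6.67e-3 A = 4.87e3 A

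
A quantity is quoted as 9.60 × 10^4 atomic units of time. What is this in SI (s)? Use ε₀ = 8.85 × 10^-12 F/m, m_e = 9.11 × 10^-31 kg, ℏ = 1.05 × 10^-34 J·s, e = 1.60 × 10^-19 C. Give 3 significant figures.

One atomic unit of time: τ_au = (4πε₀)²ℏ³/(m_e e⁴) = 2.40 × 10^-17 s.
9.60 × 10^4 × 2.40 × 10^-17 s = 2.30 × 10^-12 s

2.30 × 10^-12 s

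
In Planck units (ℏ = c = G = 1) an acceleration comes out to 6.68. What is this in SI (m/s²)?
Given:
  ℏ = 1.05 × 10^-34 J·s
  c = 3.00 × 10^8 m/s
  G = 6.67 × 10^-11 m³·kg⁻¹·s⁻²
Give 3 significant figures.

3.73 × 10^52 m/s²

One Planck acceleration: a_P = √(c⁷/(ℏG)) = 5.59 × 10^51 m/s².
6.68 × 5.59 × 10^51 m/s² = 3.73 × 10^52 m/s²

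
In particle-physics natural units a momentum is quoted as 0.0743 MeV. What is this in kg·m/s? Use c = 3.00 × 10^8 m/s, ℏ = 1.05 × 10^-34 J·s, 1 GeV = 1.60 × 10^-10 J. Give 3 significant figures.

3.96 × 10^-23 kg·m/s

Momentum is [E]/c; divide by c.
1 GeV → 1/c × (1 GeV in J) = 5.33 × 10^-19 kg·m/s.
Convert the energy scale: 0.0743 MeV = 7.43 × 10^-5 GeV.
Result: 7.43 × 10^-5 × 5.33 × 10^-19 = 3.96 × 10^-23 kg·m/s.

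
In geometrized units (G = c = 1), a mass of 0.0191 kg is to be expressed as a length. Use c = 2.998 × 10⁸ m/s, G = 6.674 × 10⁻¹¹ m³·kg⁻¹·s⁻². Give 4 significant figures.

In G = c = 1 units mass has dimensions of length; the conversion factor is G/c².
0.0191 kg × (G/c²) = 1.418 × 10⁻²⁹ m

1.418 × 10⁻²⁹ m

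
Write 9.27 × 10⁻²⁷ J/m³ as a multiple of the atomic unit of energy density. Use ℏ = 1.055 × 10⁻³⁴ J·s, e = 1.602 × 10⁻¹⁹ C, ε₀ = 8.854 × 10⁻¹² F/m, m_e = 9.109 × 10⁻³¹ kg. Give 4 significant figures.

3.165 × 10⁻⁴⁰

atomic unit of energy density: u_au = E_h/a₀³ = m_e⁴e¹⁰/((4πε₀)⁵ℏ⁸) = 2.929 × 10¹³ J/m³.
9.27 × 10⁻²⁷ / 2.929 × 10¹³ = 3.165 × 10⁻⁴⁰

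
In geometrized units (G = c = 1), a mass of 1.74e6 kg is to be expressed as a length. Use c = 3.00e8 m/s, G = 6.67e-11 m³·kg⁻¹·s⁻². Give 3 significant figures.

1.29e-21 m

In G = c = 1 units mass has dimensions of length; the conversion factor is G/c².
1.74e6 kg × (G/c²) = 1.29e-21 m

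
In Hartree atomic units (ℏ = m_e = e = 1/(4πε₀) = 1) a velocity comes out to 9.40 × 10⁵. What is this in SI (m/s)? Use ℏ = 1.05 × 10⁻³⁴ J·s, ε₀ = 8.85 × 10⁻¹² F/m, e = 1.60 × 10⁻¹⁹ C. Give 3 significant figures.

2.06 × 10¹² m/s

One atomic unit of velocity: v_au = e²/(4πε₀ℏ) = 2.19 × 10⁶ m/s.
9.40 × 10⁵ × 2.19 × 10⁶ m/s = 2.06 × 10¹² m/s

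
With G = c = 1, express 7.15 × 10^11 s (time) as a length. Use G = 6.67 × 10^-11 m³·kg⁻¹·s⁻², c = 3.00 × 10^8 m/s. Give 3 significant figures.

Time → length via c.
7.15 × 10^11 s × (c) = 2.15 × 10^20 m

2.15 × 10^20 m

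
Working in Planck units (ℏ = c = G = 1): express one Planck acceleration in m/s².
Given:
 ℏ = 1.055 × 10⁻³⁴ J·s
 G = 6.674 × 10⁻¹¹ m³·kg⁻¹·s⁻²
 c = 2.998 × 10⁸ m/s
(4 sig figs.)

Dimensional analysis gives a_P = √(c⁷/(ℏG)).
  = √(3.092 × 10¹⁰³)
  = 5.560 × 10⁵¹ m/s²

5.560 × 10⁵¹ m/s²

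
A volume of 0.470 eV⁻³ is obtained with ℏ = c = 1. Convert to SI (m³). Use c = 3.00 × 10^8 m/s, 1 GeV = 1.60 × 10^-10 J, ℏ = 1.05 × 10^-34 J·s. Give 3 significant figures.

Volume is [L]³ = [E]⁻³·(ℏc)³.
1 GeV⁻³ → (ℏc)³ × (1 GeV in J)⁻³ = 7.63 × 10^-48 m³.
Convert the energy scale: 0.470 eV⁻³ = 4.70 × 10^26 GeV⁻³.
Result: 4.70 × 10^26 × 7.63 × 10^-48 = 3.59 × 10^-21 m³.

3.59 × 10^-21 m³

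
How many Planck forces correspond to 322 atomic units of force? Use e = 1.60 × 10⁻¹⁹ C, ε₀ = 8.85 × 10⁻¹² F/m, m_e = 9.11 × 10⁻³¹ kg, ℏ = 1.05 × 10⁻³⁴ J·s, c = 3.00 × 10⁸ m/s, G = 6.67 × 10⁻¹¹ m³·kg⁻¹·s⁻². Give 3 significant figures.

2.21 × 10⁻⁴⁹

atomic unit of force: F_au = E_h/a₀ = m_e²e⁶/((4πε₀)³ℏ⁴) = 8.33 × 10⁻⁸ N
Planck force: F_P = c⁴/G = 1.21 × 10⁴⁴ N
322 × 8.33 × 10⁻⁸ / 1.21 × 10⁴⁴ = 2.21 × 10⁻⁴⁹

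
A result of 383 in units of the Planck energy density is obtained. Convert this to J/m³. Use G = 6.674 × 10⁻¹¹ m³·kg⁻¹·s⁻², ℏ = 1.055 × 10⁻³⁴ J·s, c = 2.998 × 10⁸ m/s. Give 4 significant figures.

One Planck energy density: u_P = c⁷/(ℏG²) = 4.632 × 10¹¹³ J/m³.
383 × 4.632 × 10¹¹³ J/m³ = 1.774 × 10¹¹⁶ J/m³

1.774 × 10¹¹⁶ J/m³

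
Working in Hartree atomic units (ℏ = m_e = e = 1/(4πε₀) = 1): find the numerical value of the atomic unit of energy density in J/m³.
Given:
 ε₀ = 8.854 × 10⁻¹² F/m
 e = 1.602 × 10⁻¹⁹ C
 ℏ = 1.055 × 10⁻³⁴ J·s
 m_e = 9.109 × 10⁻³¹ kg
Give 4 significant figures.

2.929 × 10¹³ J/m³

From ℏ = m_e = e = 1/(4πε₀) = 1 the energy density scale is u_au = E_h/a₀³ = m_e⁴e¹⁰/((4πε₀)⁵ℏ⁸).
E_h = 4.354 × 10⁻¹⁸ J
a₀ = 5.297 × 10⁻¹¹ m
E_h/a₀³ = 2.929 × 10¹³ J/m³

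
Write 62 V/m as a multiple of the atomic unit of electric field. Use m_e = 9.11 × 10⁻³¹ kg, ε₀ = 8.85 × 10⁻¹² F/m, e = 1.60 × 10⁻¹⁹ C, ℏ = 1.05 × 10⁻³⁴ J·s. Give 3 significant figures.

1.19 × 10⁻¹⁰

atomic unit of electric field: E_au = E_h/(e a₀) = m_e²e⁵/((4πε₀)³ℏ⁴) = 5.20 × 10¹¹ V/m.
62 / 5.20 × 10¹¹ = 1.19 × 10⁻¹⁰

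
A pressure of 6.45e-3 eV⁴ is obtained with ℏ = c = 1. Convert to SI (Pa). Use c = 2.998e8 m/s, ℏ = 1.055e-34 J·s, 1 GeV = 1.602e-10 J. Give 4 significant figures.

Pressure is [E]/[L]³ = [E]⁴/(ℏc)³.
1 GeV⁴ → 1/(ℏc)³ × (1 GeV in J)⁴ = 2.082e37 Pa.
Convert the energy scale: 6.45e-3 eV⁴ = 6.45e-39 GeV⁴.
Result: 6.45e-39 × 2.082e37 = 0.1343 Pa.

0.1343 Pa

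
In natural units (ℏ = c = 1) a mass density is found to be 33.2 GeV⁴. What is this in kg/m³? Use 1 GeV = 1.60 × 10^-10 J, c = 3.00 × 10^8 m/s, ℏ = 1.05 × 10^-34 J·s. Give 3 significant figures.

7.73 × 10^21 kg/m³

Mass density is [E]/(c²[L]³) = [E]⁴/(ℏ³c⁵).
1 GeV⁴ → 1/(ℏ³c⁵) × (1 GeV in J)⁴ = 2.33 × 10^20 kg/m³.
Result: 33.2 × 2.33 × 10^20 = 7.73 × 10^21 kg/m³.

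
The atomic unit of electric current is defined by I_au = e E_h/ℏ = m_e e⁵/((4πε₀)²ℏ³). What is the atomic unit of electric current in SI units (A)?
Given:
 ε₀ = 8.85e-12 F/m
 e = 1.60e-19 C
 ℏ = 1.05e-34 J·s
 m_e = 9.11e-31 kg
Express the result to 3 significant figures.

6.67e-3 A

I_au = e E_h/ℏ = m_e e⁵/((4πε₀)²ℏ³)
E_h = 4.38e-18 J
e·E_h/ℏ = 6.67e-3 A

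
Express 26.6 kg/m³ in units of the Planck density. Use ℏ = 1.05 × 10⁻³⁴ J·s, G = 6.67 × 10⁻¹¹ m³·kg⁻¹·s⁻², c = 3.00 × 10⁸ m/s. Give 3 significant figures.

5.11 × 10⁻⁹⁶

Planck density: ρ_P = c⁵/(ℏG²) = 5.20 × 10⁹⁶ kg/m³.
26.6 / 5.20 × 10⁹⁶ = 5.11 × 10⁻⁹⁶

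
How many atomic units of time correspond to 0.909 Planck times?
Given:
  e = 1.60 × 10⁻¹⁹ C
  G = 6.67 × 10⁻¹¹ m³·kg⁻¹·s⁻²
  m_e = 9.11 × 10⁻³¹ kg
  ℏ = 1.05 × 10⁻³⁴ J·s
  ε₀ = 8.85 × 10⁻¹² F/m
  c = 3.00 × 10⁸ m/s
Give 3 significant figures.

2.03 × 10⁻²⁷

Planck time: t_P = √(ℏG/c⁵) = 5.37 × 10⁻⁴⁴ s
atomic unit of time: τ_au = (4πε₀)²ℏ³/(m_e e⁴) = 2.40 × 10⁻¹⁷ s
0.909 × 5.37 × 10⁻⁴⁴ / 2.40 × 10⁻¹⁷ = 2.03 × 10⁻²⁷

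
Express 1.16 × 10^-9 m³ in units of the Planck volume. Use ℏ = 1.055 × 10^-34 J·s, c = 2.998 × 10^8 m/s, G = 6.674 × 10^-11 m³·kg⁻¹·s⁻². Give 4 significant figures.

Planck volume: V_P = (ℏG/c³)^(3/2) = 4.224 × 10^-105 m³.
1.16 × 10^-9 / 4.224 × 10^-105 = 2.746 × 10^95

2.746 × 10^95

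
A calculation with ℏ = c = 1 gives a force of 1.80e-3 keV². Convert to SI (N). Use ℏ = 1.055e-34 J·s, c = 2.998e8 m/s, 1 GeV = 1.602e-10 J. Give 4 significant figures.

1.461e-9 N

Force is [E]/[L] = [E]²/(ℏc); restore (ℏc)⁻¹.
1 GeV² → 1/(ℏc) × (1 GeV in J)² = 8.114e5 N.
Convert the energy scale: 1.80e-3 keV² = 1.80e-15 GeV².
Result: 1.80e-15 × 8.114e5 = 1.461e-9 N.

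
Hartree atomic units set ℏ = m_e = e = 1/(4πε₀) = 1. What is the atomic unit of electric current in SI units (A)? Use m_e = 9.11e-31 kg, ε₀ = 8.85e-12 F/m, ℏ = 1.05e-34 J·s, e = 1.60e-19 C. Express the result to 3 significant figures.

6.67e-3 A

From ℏ = m_e = e = 1/(4πε₀) = 1 the current scale is I_au = e E_h/ℏ = m_e e⁵/((4πε₀)²ℏ³).
E_h = 4.38e-18 J
e·E_h/ℏ = 6.67e-3 A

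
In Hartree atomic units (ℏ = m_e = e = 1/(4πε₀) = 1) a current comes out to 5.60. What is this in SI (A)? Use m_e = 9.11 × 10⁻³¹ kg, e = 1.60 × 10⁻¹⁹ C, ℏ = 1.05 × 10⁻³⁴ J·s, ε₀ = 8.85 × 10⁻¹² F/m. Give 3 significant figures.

0.0374 A

One atomic unit of electric current: I_au = e E_h/ℏ = m_e e⁵/((4πε₀)²ℏ³) = 6.67 × 10⁻³ A.
5.60 × 6.67 × 10⁻³ A = 0.0374 A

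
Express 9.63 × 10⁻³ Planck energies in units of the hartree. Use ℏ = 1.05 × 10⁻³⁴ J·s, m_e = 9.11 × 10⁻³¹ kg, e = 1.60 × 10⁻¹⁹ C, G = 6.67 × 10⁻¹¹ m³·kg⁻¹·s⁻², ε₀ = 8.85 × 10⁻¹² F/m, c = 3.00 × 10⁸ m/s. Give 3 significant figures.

4.30 × 10²⁴

Planck energy: E_P = √(ℏc⁵/G) = 1.96 × 10⁹ J
hartree: E_h = m_e e⁴/(4πε₀ℏ)² = 4.38 × 10⁻¹⁸ J
9.63 × 10⁻³ × 1.96 × 10⁹ / 4.38 × 10⁻¹⁸ = 4.30 × 10²⁴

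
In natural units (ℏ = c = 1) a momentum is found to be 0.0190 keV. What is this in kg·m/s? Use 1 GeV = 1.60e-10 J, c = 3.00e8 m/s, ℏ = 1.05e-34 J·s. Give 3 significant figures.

1.01e-26 kg·m/s

Momentum is [E]/c; divide by c.
1 GeV → 1/c × (1 GeV in J) = 5.33e-19 kg·m/s.
Convert the energy scale: 0.0190 keV = 1.90e-8 GeV.
Result: 1.90e-8 × 5.33e-19 = 1.01e-26 kg·m/s.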